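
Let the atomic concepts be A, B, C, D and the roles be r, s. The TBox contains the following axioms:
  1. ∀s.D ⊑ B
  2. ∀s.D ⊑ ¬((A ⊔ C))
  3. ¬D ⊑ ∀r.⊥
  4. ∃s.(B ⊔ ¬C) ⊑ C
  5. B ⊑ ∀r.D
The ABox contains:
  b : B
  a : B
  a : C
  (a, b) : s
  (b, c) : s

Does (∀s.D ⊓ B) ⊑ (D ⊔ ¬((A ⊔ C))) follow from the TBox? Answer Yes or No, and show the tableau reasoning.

1. (∀s.D ⊓ B) ⊑ (D ⊔ ¬((A ⊔ C)))  ⇔  ((∀s.D ⊓ B) ⊓ (¬D ⊓ (A ⊔ C))) unsat w.r.t. T
   all branches close; clash {C, ¬C} at x₀
2. Hence (∀s.D ⊓ B) ⊑ (D ⊔ ¬((A ⊔ C))): entailed.

Yes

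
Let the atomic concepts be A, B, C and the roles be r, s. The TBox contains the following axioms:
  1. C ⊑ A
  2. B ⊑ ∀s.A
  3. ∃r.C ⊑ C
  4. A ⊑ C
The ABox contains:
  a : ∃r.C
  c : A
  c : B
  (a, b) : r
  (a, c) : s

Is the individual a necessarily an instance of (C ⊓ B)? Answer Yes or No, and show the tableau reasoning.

1. a : (C ⊓ B)?  L(a) = {∃r.C} ∪ {(¬C ⊔ ¬B)}
   apply at a: ∃r.C⊑C
   open: L(a) ⊇ {A, C, ¬B, ∃r.C} (+ ∃-successors) — a ∉ (C ⊓ B) possible
2. Hence a : (C ⊓ B): not entailed.

No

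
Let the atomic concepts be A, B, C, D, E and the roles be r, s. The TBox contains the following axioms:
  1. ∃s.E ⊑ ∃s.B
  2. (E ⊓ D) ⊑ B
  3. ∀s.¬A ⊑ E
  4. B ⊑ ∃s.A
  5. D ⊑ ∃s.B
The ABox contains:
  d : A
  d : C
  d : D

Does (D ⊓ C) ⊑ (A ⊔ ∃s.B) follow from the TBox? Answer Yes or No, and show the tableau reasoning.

Yes

1. (D ⊓ C) ⊑ (A ⊔ ∃s.B)  ⇔  ((D ⊓ C) ⊓ (¬A ⊓ ∀s.¬B)) unsat w.r.t. T
   all branches close; clash {B, ¬B} at an ∃-successor
2. Hence (D ⊓ C) ⊑ (A ⊔ ∃s.B): entailed.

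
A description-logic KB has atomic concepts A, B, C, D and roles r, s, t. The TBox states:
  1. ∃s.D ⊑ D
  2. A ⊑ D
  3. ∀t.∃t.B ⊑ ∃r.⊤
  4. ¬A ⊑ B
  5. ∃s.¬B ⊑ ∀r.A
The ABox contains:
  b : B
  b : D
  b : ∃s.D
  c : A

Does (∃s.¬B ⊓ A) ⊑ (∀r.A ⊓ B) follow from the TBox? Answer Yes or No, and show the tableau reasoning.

1. (∃s.¬B ⊓ A) ⊑ (∀r.A ⊓ B)  ⇔  ((∃s.¬B ⊓ A) ⊓ (∃r.¬A ⊔ ¬B)) unsat w.r.t. T
   apply at x₀: A⊑D; ∃s.¬B⊑∀r.A
   open: L(x₀) ⊇ {A, D, ¬B, ∀r.A, ∃s.¬B, …} (+ ∃-successors)
2. Hence (∃s.¬B ⊓ A) ⊑ (∀r.A ⊓ B): not entailed.

No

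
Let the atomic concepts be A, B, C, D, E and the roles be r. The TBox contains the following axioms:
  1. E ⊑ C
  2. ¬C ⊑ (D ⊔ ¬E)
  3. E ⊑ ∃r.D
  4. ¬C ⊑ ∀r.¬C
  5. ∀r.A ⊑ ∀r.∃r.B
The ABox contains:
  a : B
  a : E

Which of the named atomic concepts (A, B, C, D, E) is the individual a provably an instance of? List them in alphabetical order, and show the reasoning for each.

{B, C, E}

1. a : A?  L(a) = {B, E} ∪ {¬A}
   apply at a: E⊑C; E⊑∃r.D
   open: L(a) ⊇ {B, C, E, ¬A, ∃r.D, …} (+ ∃-successors) — a ∉ A possible
2. a : B?  L(a) = {B, E} ∪ {¬B}
   clash {B, ¬B} at a — a ∈ B
3. a : C?  L(a) = {B, E} ∪ {¬C}
   clash {C, ¬C} at a — a ∈ C
4. a : D?  L(a) = {B, E} ∪ {¬D}
   apply at a: E⊑C; E⊑∃r.D
   open: L(a) ⊇ {B, C, E, ¬D, ∃r.D, …} (+ ∃-successors) — a ∉ D possible
5. a : E?  L(a) = {B, E} ∪ {¬E}
   clash {E, ¬E} at a — a ∈ E
6. Entailed for a: {B, C, E}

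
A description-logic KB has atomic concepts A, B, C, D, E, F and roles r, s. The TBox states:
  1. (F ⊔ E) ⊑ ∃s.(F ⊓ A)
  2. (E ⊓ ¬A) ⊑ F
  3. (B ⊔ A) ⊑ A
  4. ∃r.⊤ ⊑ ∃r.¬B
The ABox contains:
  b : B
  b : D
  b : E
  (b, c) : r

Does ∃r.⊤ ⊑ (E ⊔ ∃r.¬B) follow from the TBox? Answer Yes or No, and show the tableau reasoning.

Yes

1. ∃r.⊤ ⊑ (E ⊔ ∃r.¬B)  ⇔  (∃r.⊤ ⊓ (¬E ⊓ ∀r.B)) unsat w.r.t. T
   all branches close; clash {B, ¬B} at an ∃-successor
2. Hence ∃r.⊤ ⊑ (E ⊔ ∃r.¬B): entailed.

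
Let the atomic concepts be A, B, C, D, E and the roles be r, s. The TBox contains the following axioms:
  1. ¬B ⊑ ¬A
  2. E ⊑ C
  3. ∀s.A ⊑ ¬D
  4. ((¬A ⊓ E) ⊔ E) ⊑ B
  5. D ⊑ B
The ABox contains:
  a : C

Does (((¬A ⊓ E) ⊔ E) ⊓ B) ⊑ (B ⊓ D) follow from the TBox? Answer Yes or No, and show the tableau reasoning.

1. (((¬A ⊓ E) ⊔ E) ⊓ B) ⊑ (B ⊓ D)  ⇔  ((((¬A ⊓ E) ⊔ E) ⊓ B) ⊓ (¬B ⊔ ¬D)) unsat w.r.t. T
   open: L(x₀) ⊇ {B, C, E, ¬A, ¬D}
2. Hence (((¬A ⊓ E) ⊔ E) ⊓ B) ⊑ (B ⊓ D): not entailed.

No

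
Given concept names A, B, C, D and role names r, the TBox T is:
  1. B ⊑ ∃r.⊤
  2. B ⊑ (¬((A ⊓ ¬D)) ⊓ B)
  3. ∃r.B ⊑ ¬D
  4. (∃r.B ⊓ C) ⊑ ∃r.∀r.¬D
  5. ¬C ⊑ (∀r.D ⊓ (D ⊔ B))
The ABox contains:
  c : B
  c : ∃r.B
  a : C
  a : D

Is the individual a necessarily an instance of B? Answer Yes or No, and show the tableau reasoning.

No

1. a : B?  L(a) = {C, D} ∪ {¬B}
   open: L(a) ⊇ {C, D, ¬B, ∀r.¬B} — a ∉ B possible
2. Hence a : B: not entailed.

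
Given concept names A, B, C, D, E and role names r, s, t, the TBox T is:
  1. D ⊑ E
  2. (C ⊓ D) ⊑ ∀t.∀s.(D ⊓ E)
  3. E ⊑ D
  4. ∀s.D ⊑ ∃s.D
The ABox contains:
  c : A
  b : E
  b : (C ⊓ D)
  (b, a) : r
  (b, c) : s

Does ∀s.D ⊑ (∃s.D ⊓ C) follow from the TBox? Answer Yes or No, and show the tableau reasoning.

No

1. ∀s.D ⊑ (∃s.D ⊓ C)  ⇔  (∀s.D ⊓ (∀s.¬D ⊔ ¬C)) unsat w.r.t. T
   apply at x₀: ∀s.D⊑∃s.D
   open: L(x₀) ⊇ {¬C, ¬D, ¬E, ∀s.D, ∃s.D} (+ ∃-successors)
2. Hence ∀s.D ⊑ (∃s.D ⊓ C): not entailed.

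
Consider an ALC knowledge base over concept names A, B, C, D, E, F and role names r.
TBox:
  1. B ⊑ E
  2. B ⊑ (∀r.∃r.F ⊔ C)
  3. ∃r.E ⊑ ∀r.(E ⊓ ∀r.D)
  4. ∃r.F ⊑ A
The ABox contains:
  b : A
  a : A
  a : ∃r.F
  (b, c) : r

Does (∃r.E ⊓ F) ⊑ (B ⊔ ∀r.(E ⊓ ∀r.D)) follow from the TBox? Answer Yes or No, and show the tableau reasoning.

1. (∃r.E ⊓ F) ⊑ (B ⊔ ∀r.(E ⊓ ∀r.D))  ⇔  ((∃r.E ⊓ F) ⊓ (¬B ⊓ ∃r.(¬E ⊔ ∃r.¬D))) unsat w.r.t. T
   all branches close; clash {D, ¬D} at an ∃-successor
2. Hence (∃r.E ⊓ F) ⊑ (B ⊔ ∀r.(E ⊓ ∀r.D)): entailed.

Yes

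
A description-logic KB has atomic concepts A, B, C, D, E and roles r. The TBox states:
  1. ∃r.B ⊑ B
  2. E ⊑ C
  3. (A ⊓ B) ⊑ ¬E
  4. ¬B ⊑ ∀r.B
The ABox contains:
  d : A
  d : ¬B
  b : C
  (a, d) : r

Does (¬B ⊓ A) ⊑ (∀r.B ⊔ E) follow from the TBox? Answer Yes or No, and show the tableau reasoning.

Yes

1. (¬B ⊓ A) ⊑ (∀r.B ⊔ E)  ⇔  ((¬B ⊓ A) ⊓ (∃r.¬B ⊓ ¬E)) unsat w.r.t. T
   all branches close; clash {B, ¬B} at x₀
2. Hence (¬B ⊓ A) ⊑ (∀r.B ⊔ E): entailed.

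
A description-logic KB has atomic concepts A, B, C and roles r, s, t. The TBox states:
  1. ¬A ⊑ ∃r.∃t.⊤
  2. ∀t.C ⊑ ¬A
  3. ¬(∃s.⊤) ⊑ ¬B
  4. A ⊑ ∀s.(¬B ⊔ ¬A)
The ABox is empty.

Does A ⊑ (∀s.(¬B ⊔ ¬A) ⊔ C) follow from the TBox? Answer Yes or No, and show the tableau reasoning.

Yes

1. A ⊑ (∀s.(¬B ⊔ ¬A) ⊔ C)  ⇔  (A ⊓ (∃s.(B ⊓ A) ⊓ ¬C)) unsat w.r.t. T
   all branches close; clash {A, ¬A} at x₀
2. Hence A ⊑ (∀s.(¬B ⊔ ¬A) ⊔ C): entailed.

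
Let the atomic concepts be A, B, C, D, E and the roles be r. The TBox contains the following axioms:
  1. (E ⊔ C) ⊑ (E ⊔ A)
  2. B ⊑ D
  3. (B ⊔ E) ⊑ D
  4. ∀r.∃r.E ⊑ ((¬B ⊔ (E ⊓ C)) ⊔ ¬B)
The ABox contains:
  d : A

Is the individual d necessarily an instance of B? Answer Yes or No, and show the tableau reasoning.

1. d : B?  L(d) = {A} ∪ {¬B}
   open: L(d) ⊇ {A, ¬B, ¬C, ¬E, ∃r.∀r.¬E} (+ ∃-successors) — d ∉ B possible
2. Hence d : B: not entailed.

No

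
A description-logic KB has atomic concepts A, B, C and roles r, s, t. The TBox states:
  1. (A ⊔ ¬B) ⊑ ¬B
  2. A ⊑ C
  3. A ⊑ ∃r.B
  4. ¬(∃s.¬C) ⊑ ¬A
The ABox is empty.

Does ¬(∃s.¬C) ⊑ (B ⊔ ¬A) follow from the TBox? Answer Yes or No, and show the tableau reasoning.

1. ¬(∃s.¬C) ⊑ (B ⊔ ¬A)  ⇔  (∀s.C ⊓ (¬B ⊓ A)) unsat w.r.t. T
   all branches close; clash {A, ¬A} at x₀
2. Hence ¬(∃s.¬C) ⊑ (B ⊔ ¬A): entailed.

Yes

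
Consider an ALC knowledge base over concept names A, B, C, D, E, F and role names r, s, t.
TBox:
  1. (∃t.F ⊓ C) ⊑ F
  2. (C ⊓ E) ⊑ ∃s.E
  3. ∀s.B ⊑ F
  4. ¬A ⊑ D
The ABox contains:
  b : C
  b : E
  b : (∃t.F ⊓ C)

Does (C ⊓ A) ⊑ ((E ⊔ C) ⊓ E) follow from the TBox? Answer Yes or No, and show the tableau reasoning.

No

1. (C ⊓ A) ⊑ ((E ⊔ C) ⊓ E)  ⇔  ((C ⊓ A) ⊓ ((¬E ⊓ ¬C) ⊔ ¬E)) unsat w.r.t. T
   open: L(x₀) ⊇ {A, C, ¬E, ∀t.¬F, ∃s.¬B} (+ ∃-successors)
2. Hence (C ⊓ A) ⊑ ((E ⊔ C) ⊓ E): not entailed.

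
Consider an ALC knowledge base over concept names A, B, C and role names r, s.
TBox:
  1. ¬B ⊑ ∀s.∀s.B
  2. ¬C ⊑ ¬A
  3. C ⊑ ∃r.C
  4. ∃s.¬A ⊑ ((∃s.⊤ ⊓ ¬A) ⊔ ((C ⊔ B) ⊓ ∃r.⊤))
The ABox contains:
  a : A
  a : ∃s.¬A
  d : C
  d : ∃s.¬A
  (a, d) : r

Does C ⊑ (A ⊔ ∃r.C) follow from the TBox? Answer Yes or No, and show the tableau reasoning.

Yes

1. C ⊑ (A ⊔ ∃r.C)  ⇔  (C ⊓ (¬A ⊓ ∀r.¬C)) unsat w.r.t. T
   all branches close; clash {C, ¬C} at an ∃-successor
2. Hence C ⊑ (A ⊔ ∃r.C): entailed.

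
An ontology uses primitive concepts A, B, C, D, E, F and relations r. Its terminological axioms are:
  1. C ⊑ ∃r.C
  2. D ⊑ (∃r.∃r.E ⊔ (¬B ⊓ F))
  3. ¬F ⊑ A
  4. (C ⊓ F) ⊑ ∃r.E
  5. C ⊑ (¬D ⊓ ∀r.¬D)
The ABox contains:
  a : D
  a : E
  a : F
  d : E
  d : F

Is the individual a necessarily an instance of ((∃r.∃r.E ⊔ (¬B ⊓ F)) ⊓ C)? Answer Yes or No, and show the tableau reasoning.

No

1. a : ((∃r.∃r.E ⊔ (¬B ⊓ F)) ⊓ C)?  L(a) = {D, E, F} ∪ {((∀r.∀r.¬E ⊓ (B ⊔ ¬F)) ⊔ ¬C)}
   apply at a: D⊑(∃r.∃r.E ⊔ (¬B ⊓ F))
   open: L(a) ⊇ {D, E, F, ¬C, ∃r.∃r.E} (+ ∃-successors) — a ∉ ((∃r.∃r.E ⊔ (¬B ⊓ F)) ⊓ C) possible
2. Hence a : ((∃r.∃r.E ⊔ (¬B ⊓ F)) ⊓ C): not entailed.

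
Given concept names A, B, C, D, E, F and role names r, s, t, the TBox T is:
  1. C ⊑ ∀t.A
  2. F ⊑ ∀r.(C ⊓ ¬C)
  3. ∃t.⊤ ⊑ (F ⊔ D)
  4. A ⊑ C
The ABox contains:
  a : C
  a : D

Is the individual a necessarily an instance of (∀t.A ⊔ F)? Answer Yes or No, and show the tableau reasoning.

Yes

1. a : (∀t.A ⊔ F)?  L(a) = {C, D} ∪ {(∃t.¬A ⊓ ¬F)}
   clash {A, ¬A} at an ∃-successor — a ∈ (∀t.A ⊔ F)
2. Hence a : (∀t.A ⊔ F): entailed.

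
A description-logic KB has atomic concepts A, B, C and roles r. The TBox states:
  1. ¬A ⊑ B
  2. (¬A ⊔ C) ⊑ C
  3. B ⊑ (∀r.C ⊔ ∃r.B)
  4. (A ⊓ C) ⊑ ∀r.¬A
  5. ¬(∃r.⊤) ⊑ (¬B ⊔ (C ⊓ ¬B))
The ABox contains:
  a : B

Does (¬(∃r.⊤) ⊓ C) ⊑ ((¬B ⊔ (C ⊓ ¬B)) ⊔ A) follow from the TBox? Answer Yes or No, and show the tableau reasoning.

Yes

1. (¬(∃r.⊤) ⊓ C) ⊑ ((¬B ⊔ (C ⊓ ¬B)) ⊔ A)  ⇔  ((∀r.⊥ ⊓ C) ⊓ ((B ⊓ (¬C ⊔ B)) ⊓ ¬A)) unsat w.r.t. T
   all branches close; clash {B, ¬B} at x₀
2. Hence (¬(∃r.⊤) ⊓ C) ⊑ ((¬B ⊔ (C ⊓ ¬B)) ⊔ A): entailed.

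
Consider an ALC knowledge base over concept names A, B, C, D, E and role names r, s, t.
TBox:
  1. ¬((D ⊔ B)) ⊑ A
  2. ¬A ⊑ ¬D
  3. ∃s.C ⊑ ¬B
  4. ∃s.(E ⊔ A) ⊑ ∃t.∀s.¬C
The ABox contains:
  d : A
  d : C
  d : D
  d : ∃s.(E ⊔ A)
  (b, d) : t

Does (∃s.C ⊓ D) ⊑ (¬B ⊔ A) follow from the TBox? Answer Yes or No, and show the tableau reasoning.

Yes

1. (∃s.C ⊓ D) ⊑ (¬B ⊔ A)  ⇔  ((∃s.C ⊓ D) ⊓ (B ⊓ ¬A)) unsat w.r.t. T
   all branches close; clash {A, ¬A} at x₀
2. Hence (∃s.C ⊓ D) ⊑ (¬B ⊔ A): entailed.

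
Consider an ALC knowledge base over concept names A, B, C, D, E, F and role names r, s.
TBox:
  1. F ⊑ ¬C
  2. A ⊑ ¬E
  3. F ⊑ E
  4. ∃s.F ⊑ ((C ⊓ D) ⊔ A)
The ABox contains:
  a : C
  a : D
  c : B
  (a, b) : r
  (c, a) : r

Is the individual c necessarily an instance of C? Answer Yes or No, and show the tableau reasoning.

No

1. c : C?  L(c) = {B} ∪ {¬C}
   open: L(c) ⊇ {B, ¬A, ¬C, ¬F, ∀s.¬F} — c ∉ C possible
2. Hence c : C: not entailed.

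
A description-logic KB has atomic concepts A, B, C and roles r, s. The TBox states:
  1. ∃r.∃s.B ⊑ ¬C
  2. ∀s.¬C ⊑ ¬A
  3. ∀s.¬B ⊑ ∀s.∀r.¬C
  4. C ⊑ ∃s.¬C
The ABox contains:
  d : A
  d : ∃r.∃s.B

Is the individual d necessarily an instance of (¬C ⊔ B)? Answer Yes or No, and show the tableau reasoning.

1. d : (¬C ⊔ B)?  L(d) = {A, ∃r.∃s.B} ∪ {(C ⊓ ¬B)}
   clash {A, ¬A} at d — d ∈ (¬C ⊔ B)
2. Hence d : (¬C ⊔ B): entailed.

Yes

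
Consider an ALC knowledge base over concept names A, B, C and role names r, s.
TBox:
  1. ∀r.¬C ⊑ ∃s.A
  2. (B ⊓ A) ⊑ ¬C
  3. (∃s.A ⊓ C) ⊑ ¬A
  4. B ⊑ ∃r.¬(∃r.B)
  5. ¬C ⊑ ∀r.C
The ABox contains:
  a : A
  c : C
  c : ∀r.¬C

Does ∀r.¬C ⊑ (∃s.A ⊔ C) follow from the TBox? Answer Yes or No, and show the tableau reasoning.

1. ∀r.¬C ⊑ (∃s.A ⊔ C)  ⇔  (∀r.¬C ⊓ (∀s.¬A ⊓ ¬C)) unsat w.r.t. T
   all branches close; clash {A, ¬A} at an ∃-successor
2. Hence ∀r.¬C ⊑ (∃s.A ⊔ C): entailed.

Yes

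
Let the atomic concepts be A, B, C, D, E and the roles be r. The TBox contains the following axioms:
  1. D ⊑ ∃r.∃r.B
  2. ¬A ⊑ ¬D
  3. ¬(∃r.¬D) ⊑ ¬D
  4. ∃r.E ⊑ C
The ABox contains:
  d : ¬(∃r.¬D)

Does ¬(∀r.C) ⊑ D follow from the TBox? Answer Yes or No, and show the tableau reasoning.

1. ¬(∀r.C) ⊑ D  ⇔  (∃r.¬C ⊓ ¬D) unsat w.r.t. T
   open: L(x₀) ⊇ {¬D, ∀r.¬E, ∃r.¬C} (+ ∃-successors)
2. Hence ¬(∀r.C) ⊑ D: not entailed.

No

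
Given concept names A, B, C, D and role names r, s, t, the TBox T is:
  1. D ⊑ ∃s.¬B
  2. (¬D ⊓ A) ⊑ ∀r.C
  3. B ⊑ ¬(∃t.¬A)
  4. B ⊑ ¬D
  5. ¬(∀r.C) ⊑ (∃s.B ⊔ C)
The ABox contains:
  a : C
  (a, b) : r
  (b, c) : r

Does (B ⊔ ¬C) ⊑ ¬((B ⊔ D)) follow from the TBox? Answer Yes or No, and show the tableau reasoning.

No

1. (B ⊔ ¬C) ⊑ ¬((B ⊔ D))  ⇔  ((B ⊔ ¬C) ⊓ (B ⊔ D)) unsat w.r.t. T
   open: L(x₀) ⊇ {B, ¬A, ¬D, ∀r.C, ∀t.A}
2. Hence (B ⊔ ¬C) ⊑ ¬((B ⊔ D)): not entailed.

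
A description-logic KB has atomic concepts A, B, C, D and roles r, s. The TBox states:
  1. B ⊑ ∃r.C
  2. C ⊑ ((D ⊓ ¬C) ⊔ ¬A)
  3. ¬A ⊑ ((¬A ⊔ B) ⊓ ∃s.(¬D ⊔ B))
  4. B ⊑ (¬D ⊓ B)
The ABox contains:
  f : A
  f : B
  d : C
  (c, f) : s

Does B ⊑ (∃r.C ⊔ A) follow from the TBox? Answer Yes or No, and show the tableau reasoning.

Yes

1. B ⊑ (∃r.C ⊔ A)  ⇔  (B ⊓ (∀r.¬C ⊓ ¬A)) unsat w.r.t. T
   all branches close; clash {C, ¬C} at an ∃-successor
2. Hence B ⊑ (∃r.C ⊔ A): entailed.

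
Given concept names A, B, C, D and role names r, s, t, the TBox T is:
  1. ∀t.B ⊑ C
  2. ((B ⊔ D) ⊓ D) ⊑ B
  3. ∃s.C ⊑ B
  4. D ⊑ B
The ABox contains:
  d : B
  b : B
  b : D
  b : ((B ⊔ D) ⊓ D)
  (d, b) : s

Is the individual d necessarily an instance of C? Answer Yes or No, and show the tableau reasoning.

No

1. d : C?  L(d) = {B} ∪ {¬C}
   open: L(d) ⊇ {B, ¬C, ∃t.¬B} (+ ∃-successors) — d ∉ C possible
2. Hence d : C: not entailed.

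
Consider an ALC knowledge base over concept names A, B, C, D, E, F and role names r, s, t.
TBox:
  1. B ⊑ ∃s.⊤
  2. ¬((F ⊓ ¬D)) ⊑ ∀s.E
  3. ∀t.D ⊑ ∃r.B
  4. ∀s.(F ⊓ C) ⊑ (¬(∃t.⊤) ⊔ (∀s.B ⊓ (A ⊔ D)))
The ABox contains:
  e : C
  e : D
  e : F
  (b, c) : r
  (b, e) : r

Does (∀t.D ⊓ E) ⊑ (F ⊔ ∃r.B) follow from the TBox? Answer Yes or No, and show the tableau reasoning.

Yes

1. (∀t.D ⊓ E) ⊑ (F ⊔ ∃r.B)  ⇔  ((∀t.D ⊓ E) ⊓ (¬F ⊓ ∀r.¬B)) unsat w.r.t. T
   all branches close; clash {B, ¬B} at an ∃-successor
2. Hence (∀t.D ⊓ E) ⊑ (F ⊔ ∃r.B): entailed.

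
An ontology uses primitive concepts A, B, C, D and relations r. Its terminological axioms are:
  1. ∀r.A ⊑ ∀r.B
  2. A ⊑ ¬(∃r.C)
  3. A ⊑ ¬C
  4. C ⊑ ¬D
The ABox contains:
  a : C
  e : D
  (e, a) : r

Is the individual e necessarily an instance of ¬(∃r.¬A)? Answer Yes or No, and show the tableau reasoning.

1. e : ¬(∃r.¬A)?  L(e) = {D} ∪ {∃r.¬A}
   open: L(e) ⊇ {D, ¬A, ¬C, ∃r.¬A} (+ ∃-successors) — e ∉ ¬(∃r.¬A) possible
2. Hence e : ¬(∃r.¬A): not entailed.

No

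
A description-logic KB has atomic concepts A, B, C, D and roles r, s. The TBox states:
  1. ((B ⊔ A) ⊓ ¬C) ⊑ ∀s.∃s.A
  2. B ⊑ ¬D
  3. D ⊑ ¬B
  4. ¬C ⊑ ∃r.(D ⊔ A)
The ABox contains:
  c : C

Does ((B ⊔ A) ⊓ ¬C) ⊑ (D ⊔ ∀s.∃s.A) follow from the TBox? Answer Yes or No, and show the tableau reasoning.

Yes

1. ((B ⊔ A) ⊓ ¬C) ⊑ (D ⊔ ∀s.∃s.A)  ⇔  (((B ⊔ A) ⊓ ¬C) ⊓ (¬D ⊓ ∃s.∀s.¬A)) unsat w.r.t. T
   all branches close; clash {A, ¬A} at an ∃-successor
2. Hence ((B ⊔ A) ⊓ ¬C) ⊑ (D ⊔ ∀s.∃s.A): entailed.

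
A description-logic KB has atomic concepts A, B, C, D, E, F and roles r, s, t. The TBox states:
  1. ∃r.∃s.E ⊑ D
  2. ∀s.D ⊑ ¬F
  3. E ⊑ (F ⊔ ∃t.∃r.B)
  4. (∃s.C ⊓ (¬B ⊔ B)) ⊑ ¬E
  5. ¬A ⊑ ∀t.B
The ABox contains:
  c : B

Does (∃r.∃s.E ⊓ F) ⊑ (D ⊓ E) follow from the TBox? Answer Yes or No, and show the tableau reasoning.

No

1. (∃r.∃s.E ⊓ F) ⊑ (D ⊓ E)  ⇔  ((∃r.∃s.E ⊓ F) ⊓ (¬D ⊔ ¬E)) unsat w.r.t. T
   apply at x₀: ∃r.∃s.E⊑D
   open: L(x₀) ⊇ {A, D, F, ¬E, ∃r.∃s.E, …} (+ ∃-successors)
2. Hence (∃r.∃s.E ⊓ F) ⊑ (D ⊓ E): not entailed.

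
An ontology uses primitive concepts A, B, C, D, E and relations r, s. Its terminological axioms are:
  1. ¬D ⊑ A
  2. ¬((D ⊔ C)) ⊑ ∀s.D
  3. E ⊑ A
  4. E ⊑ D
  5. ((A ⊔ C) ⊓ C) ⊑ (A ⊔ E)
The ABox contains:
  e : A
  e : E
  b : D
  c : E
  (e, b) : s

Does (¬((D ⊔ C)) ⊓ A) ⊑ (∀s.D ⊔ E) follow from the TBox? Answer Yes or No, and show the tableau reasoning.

1. (¬((D ⊔ C)) ⊓ A) ⊑ (∀s.D ⊔ E)  ⇔  (((¬D ⊓ ¬C) ⊓ A) ⊓ (∃s.¬D ⊓ ¬E)) unsat w.r.t. T
   all branches close; clash {D, ¬D} at an ∃-successor
2. Hence (¬((D ⊔ C)) ⊓ A) ⊑ (∀s.D ⊔ E): entailed.

Yes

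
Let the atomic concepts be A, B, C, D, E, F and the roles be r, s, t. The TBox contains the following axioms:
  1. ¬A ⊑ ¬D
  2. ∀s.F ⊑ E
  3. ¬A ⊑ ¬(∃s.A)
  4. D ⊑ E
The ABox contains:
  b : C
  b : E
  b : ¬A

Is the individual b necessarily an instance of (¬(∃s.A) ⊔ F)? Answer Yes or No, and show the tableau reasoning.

1. b : (¬(∃s.A) ⊔ F)?  L(b) = {C, E, ¬A} ∪ {(∃s.A ⊓ ¬F)}
   clash {A, ¬A} at an ∃-successor — b ∈ (¬(∃s.A) ⊔ F)
2. Hence b : (¬(∃s.A) ⊔ F): entailed.

Yes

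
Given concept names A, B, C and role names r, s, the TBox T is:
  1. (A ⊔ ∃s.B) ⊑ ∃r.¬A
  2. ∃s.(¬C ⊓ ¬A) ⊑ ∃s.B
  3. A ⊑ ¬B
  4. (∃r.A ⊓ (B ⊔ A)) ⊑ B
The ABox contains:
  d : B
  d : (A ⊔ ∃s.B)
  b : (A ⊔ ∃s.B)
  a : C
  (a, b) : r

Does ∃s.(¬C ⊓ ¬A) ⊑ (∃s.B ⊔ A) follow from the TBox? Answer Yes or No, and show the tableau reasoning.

Yes

1. ∃s.(¬C ⊓ ¬A) ⊑ (∃s.B ⊔ A)  ⇔  (∃s.(¬C ⊓ ¬A) ⊓ (∀s.¬B ⊓ ¬A)) unsat w.r.t. T
   all branches close; clash {B, ¬B} at an ∃-successor
2. Hence ∃s.(¬C ⊓ ¬A) ⊑ (∃s.B ⊔ A): entailed.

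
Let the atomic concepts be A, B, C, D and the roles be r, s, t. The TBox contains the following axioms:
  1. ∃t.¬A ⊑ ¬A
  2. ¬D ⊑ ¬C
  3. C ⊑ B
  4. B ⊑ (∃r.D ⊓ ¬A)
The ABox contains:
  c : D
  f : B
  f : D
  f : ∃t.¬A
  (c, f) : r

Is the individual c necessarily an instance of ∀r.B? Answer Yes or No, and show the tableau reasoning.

1. c : ∀r.B?  L(c) = {D} ∪ {∃r.¬B}
   open: L(c) ⊇ {D, ¬B, ¬C, ∀t.A, ∃r.¬B} (+ ∃-successors) — c ∉ ∀r.B possible
2. Hence c : ∀r.B: not entailed.

No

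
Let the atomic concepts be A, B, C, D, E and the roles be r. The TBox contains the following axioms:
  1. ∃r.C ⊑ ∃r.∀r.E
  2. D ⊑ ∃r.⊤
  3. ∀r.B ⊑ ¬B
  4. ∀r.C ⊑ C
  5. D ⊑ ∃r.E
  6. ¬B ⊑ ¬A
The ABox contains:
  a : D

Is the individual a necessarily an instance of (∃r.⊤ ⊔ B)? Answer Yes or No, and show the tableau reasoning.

Yes

1. a : (∃r.⊤ ⊔ B)?  L(a) = {D} ∪ {(∀r.⊥ ⊓ ¬B)}
   clash ⊥ at an ∃-successor — a ∈ (∃r.⊤ ⊔ B)
2. Hence a : (∃r.⊤ ⊔ B): entailed.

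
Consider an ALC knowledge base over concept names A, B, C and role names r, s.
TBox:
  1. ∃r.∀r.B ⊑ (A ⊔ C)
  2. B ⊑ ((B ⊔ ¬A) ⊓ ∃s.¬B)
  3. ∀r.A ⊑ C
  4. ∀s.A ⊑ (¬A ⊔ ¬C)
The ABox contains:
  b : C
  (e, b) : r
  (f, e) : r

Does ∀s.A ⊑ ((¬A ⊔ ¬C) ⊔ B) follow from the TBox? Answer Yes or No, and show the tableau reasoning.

1. ∀s.A ⊑ ((¬A ⊔ ¬C) ⊔ B)  ⇔  (∀s.A ⊓ ((A ⊓ C) ⊓ ¬B)) unsat w.r.t. T
   all branches close; clash {C, ¬C} at x₀
2. Hence ∀s.A ⊑ ((¬A ⊔ ¬C) ⊔ B): entailed.

Yes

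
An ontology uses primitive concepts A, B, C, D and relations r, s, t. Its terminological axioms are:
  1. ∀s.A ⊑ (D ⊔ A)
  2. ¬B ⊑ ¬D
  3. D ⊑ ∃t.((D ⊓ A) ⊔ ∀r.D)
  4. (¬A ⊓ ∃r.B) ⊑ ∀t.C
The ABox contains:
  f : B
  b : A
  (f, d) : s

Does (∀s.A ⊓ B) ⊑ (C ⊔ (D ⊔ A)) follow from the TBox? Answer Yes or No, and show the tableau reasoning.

Yes

1. (∀s.A ⊓ B) ⊑ (C ⊔ (D ⊔ A))  ⇔  ((∀s.A ⊓ B) ⊓ (¬C ⊓ (¬D ⊓ ¬A))) unsat w.r.t. T
   all branches close; clash {A, ¬A} at x₀
2. Hence (∀s.A ⊓ B) ⊑ (C ⊔ (D ⊔ A)): entailed.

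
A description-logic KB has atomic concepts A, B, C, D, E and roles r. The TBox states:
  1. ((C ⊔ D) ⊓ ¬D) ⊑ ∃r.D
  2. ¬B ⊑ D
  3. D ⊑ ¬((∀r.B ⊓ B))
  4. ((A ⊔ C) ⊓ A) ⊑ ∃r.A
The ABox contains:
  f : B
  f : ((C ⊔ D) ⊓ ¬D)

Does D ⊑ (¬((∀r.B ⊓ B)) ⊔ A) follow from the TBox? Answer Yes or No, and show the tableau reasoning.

1. D ⊑ (¬((∀r.B ⊓ B)) ⊔ A)  ⇔  (D ⊓ ((∀r.B ⊓ B) ⊓ ¬A)) unsat w.r.t. T
   all branches close; clash {B, ¬B} at x₀
2. Hence D ⊑ (¬((∀r.B ⊓ B)) ⊔ A): entailed.

Yes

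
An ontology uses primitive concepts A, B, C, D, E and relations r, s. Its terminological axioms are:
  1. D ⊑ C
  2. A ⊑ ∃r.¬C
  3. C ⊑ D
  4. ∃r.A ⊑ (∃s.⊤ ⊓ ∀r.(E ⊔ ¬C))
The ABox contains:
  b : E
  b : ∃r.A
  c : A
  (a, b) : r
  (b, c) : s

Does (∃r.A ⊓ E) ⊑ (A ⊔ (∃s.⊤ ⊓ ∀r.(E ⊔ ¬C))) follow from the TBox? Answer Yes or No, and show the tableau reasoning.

Yes

1. (∃r.A ⊓ E) ⊑ (A ⊔ (∃s.⊤ ⊓ ∀r.(E ⊔ ¬C)))  ⇔  ((∃r.A ⊓ E) ⊓ (¬A ⊓ (∀s.⊥ ⊔ ∃r.(¬E ⊓ C)))) unsat w.r.t. T
   all branches close; clash {C, ¬C} at an ∃-successor
2. Hence (∃r.A ⊓ E) ⊑ (A ⊔ (∃s.⊤ ⊓ ∀r.(E ⊔ ¬C))): entailed.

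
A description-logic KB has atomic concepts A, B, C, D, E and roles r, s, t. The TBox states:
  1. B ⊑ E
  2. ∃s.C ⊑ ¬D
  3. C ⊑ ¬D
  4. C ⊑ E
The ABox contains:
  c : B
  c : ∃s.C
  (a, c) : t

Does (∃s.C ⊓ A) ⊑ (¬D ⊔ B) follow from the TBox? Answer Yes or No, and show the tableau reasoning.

Yes

1. (∃s.C ⊓ A) ⊑ (¬D ⊔ B)  ⇔  ((∃s.C ⊓ A) ⊓ (D ⊓ ¬B)) unsat w.r.t. T
   all branches close; clash {D, ¬D} at x₀
2. Hence (∃s.C ⊓ A) ⊑ (¬D ⊔ B): entailed.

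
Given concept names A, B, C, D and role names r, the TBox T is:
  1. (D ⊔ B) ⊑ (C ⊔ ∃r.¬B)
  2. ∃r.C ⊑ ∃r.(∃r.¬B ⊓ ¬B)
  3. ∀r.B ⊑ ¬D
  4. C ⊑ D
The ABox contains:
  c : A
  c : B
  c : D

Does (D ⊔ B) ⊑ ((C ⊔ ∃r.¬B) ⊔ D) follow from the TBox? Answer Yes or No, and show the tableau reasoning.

Yes

1. (D ⊔ B) ⊑ ((C ⊔ ∃r.¬B) ⊔ D)  ⇔  ((D ⊔ B) ⊓ ((¬C ⊓ ∀r.B) ⊓ ¬D)) unsat w.r.t. T
   all branches close; clash {B, ¬B} at an ∃-successor
2. Hence (D ⊔ B) ⊑ ((C ⊔ ∃r.¬B) ⊔ D): entailed.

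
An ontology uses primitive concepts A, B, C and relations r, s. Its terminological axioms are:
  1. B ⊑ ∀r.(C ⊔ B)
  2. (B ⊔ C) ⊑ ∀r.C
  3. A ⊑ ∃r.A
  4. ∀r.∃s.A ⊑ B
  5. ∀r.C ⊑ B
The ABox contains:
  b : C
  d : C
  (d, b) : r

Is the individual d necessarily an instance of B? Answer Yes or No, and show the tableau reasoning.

Yes

1. d : B?  L(d) = {C} ∪ {¬B}
   clash {B, ¬B} at d — d ∈ B
2. Hence d : B: entailed.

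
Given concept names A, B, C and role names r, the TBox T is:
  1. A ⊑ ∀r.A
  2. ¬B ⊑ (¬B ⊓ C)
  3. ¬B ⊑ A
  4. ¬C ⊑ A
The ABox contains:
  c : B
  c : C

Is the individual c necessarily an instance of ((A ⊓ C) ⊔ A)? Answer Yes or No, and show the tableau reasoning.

No

1. c : ((A ⊓ C) ⊔ A)?  L(c) = {B, C} ∪ {((¬A ⊔ ¬C) ⊓ ¬A)}
   open: L(c) ⊇ {B, C, ¬A} — c ∉ ((A ⊓ C) ⊔ A) possible
2. Hence c : ((A ⊓ C) ⊔ A): not entailed.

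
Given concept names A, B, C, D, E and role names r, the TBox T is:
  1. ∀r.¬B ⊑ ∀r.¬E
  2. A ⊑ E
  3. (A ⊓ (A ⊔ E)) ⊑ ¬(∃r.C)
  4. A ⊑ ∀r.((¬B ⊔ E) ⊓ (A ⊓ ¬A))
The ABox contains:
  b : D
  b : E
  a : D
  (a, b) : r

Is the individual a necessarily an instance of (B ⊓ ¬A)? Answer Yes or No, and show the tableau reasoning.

No

1. a : (B ⊓ ¬A)?  L(a) = {D} ∪ {(¬B ⊔ A)}
   open: L(a) ⊇ {D, ¬A, ¬B, ∃r.B} (+ ∃-successors) — a ∉ (B ⊓ ¬A) possible
2. Hence a : (B ⊓ ¬A): not entailed.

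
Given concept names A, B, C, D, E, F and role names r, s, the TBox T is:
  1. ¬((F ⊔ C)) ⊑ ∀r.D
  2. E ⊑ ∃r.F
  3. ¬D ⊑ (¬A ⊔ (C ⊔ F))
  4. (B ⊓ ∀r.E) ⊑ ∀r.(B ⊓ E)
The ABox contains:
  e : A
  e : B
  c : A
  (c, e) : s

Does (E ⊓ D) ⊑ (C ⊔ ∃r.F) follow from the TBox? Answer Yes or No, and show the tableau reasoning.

Yes

1. (E ⊓ D) ⊑ (C ⊔ ∃r.F)  ⇔  ((E ⊓ D) ⊓ (¬C ⊓ ∀r.¬F)) unsat w.r.t. T
   all branches close; clash {F, ¬F} at an ∃-successor
2. Hence (E ⊓ D) ⊑ (C ⊔ ∃r.F): entailed.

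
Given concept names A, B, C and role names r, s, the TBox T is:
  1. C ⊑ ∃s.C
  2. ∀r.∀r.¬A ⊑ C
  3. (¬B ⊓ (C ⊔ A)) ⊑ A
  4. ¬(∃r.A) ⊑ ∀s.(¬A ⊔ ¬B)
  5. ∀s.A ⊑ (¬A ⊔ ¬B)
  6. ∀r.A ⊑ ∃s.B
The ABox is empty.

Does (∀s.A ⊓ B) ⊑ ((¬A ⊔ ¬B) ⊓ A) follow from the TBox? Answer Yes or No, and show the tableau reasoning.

No

1. (∀s.A ⊓ B) ⊑ ((¬A ⊔ ¬B) ⊓ A)  ⇔  ((∀s.A ⊓ B) ⊓ ((A ⊓ B) ⊔ ¬A)) unsat w.r.t. T
   apply at x₀: ∀s.A⊑(¬A ⊔ ¬B)
   open: L(x₀) ⊇ {B, ¬A, ¬C, ∀s.A, ∃r.A, …} (+ ∃-successors)
2. Hence (∀s.A ⊓ B) ⊑ ((¬A ⊔ ¬B) ⊓ A): not entailed.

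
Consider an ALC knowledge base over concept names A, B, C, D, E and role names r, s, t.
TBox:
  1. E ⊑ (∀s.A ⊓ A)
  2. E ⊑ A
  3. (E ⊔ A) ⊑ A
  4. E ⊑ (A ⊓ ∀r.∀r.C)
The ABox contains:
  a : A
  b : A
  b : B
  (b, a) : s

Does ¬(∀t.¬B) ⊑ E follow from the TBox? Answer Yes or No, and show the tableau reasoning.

1. ¬(∀t.¬B) ⊑ E  ⇔  (∃t.B ⊓ ¬E) unsat w.r.t. T
   open: L(x₀) ⊇ {¬A, ¬E, ∃t.B} (+ ∃-successors)
2. Hence ¬(∀t.¬B) ⊑ E: not entailed.

No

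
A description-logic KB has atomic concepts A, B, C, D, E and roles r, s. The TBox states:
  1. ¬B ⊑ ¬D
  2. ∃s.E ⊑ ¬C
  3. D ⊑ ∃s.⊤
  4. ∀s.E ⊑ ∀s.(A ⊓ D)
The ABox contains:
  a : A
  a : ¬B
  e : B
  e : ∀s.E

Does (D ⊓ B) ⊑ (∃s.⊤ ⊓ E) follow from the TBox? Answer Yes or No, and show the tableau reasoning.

No

1. (D ⊓ B) ⊑ (∃s.⊤ ⊓ E)  ⇔  ((D ⊓ B) ⊓ (∀s.⊥ ⊔ ¬E)) unsat w.r.t. T
   apply at x₀: D⊑∃s.⊤
   open: L(x₀) ⊇ {B, D, ¬E, ∀s.¬E, ∃s.¬E, …} (+ ∃-successors)
2. Hence (D ⊓ B) ⊑ (∃s.⊤ ⊓ E): not entailed.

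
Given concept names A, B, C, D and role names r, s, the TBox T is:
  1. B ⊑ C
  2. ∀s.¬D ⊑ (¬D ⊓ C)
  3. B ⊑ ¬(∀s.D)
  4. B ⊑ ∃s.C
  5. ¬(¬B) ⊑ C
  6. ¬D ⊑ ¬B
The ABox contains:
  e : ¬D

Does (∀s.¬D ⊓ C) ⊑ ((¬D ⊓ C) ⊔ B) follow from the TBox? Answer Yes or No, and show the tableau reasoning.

Yes

1. (∀s.¬D ⊓ C) ⊑ ((¬D ⊓ C) ⊔ B)  ⇔  ((∀s.¬D ⊓ C) ⊓ ((D ⊔ ¬C) ⊓ ¬B)) unsat w.r.t. T
   all branches close; clash {C, ¬C} at x₀
2. Hence (∀s.¬D ⊓ C) ⊑ ((¬D ⊓ C) ⊔ B): entailed.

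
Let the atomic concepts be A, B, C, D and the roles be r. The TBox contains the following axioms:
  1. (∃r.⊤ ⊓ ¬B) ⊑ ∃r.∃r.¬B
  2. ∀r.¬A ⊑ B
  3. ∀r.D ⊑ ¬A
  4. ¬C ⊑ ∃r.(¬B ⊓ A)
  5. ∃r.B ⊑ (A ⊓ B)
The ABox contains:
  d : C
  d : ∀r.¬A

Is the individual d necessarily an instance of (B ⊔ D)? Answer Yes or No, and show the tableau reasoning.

Yes

1. d : (B ⊔ D)?  L(d) = {C, ∀r.¬A} ∪ {(¬B ⊓ ¬D)}
   clash {B, ¬B} at d — d ∈ (B ⊔ D)
2. Hence d : (B ⊔ D): entailed.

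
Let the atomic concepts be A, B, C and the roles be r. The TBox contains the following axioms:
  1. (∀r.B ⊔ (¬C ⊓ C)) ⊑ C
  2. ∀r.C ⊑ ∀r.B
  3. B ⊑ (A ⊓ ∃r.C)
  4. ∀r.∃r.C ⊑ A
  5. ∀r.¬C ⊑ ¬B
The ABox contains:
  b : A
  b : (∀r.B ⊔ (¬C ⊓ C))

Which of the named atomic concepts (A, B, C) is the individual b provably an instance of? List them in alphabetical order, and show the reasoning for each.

{A, C}

1. b : A?  L(b) = {A, (∀r.B ⊔ (¬C ⊓ C))} ∪ {¬A}
   clash {A, ¬A} at b — b ∈ A
2. b : B?  L(b) = {A, (∀r.B ⊔ (¬C ⊓ C))} ∪ {¬B}
   apply at b: (∀r.B ⊔ (¬C ⊓ C))⊑C
   open: L(b) ⊇ {A, C, ¬B, ∀r.B} — b ∉ B possible
3. b : C?  L(b) = {A, (∀r.B ⊔ (¬C ⊓ C))} ∪ {¬C}
   clash {C, ¬C} at b — b ∈ C
4. Entailed for b: {A, C}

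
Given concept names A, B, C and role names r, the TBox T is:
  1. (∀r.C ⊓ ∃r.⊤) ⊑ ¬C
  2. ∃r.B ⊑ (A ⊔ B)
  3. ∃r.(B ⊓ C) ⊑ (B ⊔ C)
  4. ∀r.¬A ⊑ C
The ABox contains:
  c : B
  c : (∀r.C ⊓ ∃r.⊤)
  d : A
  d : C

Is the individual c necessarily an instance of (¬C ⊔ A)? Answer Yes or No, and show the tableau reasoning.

1. c : (¬C ⊔ A)?  L(c) = {B, (∀r.C ⊓ ∃r.⊤)} ∪ {(C ⊓ ¬A)}
   clash {C, ¬C} at c — c ∈ (¬C ⊔ A)
2. Hence c : (¬C ⊔ A): entailed.

Yes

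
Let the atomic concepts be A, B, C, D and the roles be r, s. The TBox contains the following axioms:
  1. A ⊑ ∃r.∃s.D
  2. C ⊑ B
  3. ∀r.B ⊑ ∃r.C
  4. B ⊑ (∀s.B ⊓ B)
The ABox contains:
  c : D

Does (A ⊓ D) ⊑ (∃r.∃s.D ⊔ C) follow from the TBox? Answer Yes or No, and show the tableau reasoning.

Yes

1. (A ⊓ D) ⊑ (∃r.∃s.D ⊔ C)  ⇔  ((A ⊓ D) ⊓ (∀r.∀s.¬D ⊓ ¬C)) unsat w.r.t. T
   all branches close; clash {D, ¬D} at an ∃-successor
2. Hence (A ⊓ D) ⊑ (∃r.∃s.D ⊔ C): entailed.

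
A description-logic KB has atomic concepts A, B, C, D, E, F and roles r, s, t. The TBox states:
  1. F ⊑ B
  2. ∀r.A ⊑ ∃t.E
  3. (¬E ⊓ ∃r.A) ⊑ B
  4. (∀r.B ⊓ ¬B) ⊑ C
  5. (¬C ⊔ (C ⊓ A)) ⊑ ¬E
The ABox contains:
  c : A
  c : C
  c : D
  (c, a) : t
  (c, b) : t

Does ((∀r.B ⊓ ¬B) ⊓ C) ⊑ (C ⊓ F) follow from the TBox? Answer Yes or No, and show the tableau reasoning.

No

1. ((∀r.B ⊓ ¬B) ⊓ C) ⊑ (C ⊓ F)  ⇔  (((∀r.B ⊓ ¬B) ⊓ C) ⊓ (¬C ⊔ ¬F)) unsat w.r.t. T
   open: L(x₀) ⊇ {C, E, ¬A, ¬B, ¬F, …} (+ ∃-successors)
2. Hence ((∀r.B ⊓ ¬B) ⊓ C) ⊑ (C ⊓ F): not entailed.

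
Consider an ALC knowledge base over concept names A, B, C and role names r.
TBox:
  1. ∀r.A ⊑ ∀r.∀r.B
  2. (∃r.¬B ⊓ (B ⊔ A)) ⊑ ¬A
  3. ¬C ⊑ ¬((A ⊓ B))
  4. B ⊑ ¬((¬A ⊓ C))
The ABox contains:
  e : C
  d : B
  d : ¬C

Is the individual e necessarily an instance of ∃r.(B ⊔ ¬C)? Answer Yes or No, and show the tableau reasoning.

1. e : ∃r.(B ⊔ ¬C)?  L(e) = {C} ∪ {∀r.(¬B ⊓ C)}
   open: L(e) ⊇ {C, ¬A, ¬B, ∀r.(¬B ⊓ C), ∃r.¬A} (+ ∃-successors) — e ∉ ∃r.(B ⊔ ¬C) possible
2. Hence e : ∃r.(B ⊔ ¬C): not entailed.

No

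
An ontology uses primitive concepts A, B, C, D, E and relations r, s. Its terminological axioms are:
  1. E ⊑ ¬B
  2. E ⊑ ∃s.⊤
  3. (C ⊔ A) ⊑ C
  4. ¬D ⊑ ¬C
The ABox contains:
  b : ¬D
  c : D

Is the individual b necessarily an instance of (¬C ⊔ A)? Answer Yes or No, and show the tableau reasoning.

Yes

1. b : (¬C ⊔ A)?  L(b) = {¬D} ∪ {(C ⊓ ¬A)}
   clash {C, ¬C} at b — b ∈ (¬C ⊔ A)
2. Hence b : (¬C ⊔ A): entailed.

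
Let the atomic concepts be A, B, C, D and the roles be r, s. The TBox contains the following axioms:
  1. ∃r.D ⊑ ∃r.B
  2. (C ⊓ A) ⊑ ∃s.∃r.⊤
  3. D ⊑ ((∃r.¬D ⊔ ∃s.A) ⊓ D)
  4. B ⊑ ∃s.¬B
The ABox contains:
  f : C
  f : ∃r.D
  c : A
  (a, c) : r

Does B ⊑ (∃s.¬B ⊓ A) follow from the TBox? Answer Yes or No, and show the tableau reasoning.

1. B ⊑ (∃s.¬B ⊓ A)  ⇔  (B ⊓ (∀s.B ⊔ ¬A)) unsat w.r.t. T
   apply at x₀: B⊑∃s.¬B
   open: L(x₀) ⊇ {B, ¬A, ¬D, ∀r.¬D, ∃s.¬B} (+ ∃-successors)
2. Hence B ⊑ (∃s.¬B ⊓ A): not entailed.

No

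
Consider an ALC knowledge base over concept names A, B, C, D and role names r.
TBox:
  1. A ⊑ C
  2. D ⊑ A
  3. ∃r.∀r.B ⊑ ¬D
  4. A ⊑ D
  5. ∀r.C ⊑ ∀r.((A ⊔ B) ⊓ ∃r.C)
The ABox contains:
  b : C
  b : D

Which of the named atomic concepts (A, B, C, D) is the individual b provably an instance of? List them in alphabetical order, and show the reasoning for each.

{A, C, D}

1. b : A?  L(b) = {C, D} ∪ {¬A}
   clash {A, ¬A} at b — b ∈ A
2. b : B?  L(b) = {C, D} ∪ {¬B}
   apply at b: D⊑A
   open: L(b) ⊇ {A, C, D, ¬B, ∀r.∃r.¬B, …} (+ ∃-successors) — b ∉ B possible
3. b : C?  L(b) = {C, D} ∪ {¬C}
   clash {C, ¬C} at b — b ∈ C
4. b : D?  L(b) = {C, D} ∪ {¬D}
   clash {D, ¬D} at b — b ∈ D
5. Entailed for b: {A, C, D}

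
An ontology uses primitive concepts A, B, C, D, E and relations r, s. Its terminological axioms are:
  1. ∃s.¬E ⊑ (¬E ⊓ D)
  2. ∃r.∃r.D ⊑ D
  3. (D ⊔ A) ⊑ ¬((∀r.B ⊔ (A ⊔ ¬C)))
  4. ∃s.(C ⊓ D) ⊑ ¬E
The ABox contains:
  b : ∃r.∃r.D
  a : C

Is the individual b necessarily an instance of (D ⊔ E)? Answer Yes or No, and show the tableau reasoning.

Yes

1. b : (D ⊔ E)?  L(b) = {∃r.∃r.D} ∪ {(¬D ⊓ ¬E)}
   clash {D, ¬D} at b — b ∈ (D ⊔ E)
2. Hence b : (D ⊔ E): entailed.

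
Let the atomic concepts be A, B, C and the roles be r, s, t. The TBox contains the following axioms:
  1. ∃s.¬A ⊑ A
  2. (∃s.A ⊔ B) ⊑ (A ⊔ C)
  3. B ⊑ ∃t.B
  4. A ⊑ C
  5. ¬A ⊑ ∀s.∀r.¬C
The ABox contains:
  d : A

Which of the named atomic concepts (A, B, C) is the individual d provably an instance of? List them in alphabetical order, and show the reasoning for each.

1. d : A?  L(d) = {A} ∪ {¬A}
   clash {A, ¬A} at d — d ∈ A
2. d : B?  L(d) = {A} ∪ {¬B}
   apply at d: A⊑C
   open: L(d) ⊇ {A, C, ¬B, ∀s.¬A} — d ∉ B possible
3. d : C?  L(d) = {A} ∪ {¬C}
   clash {C, ¬C} at d — d ∈ C
4. Entailed for d: {A, C}

{A, C}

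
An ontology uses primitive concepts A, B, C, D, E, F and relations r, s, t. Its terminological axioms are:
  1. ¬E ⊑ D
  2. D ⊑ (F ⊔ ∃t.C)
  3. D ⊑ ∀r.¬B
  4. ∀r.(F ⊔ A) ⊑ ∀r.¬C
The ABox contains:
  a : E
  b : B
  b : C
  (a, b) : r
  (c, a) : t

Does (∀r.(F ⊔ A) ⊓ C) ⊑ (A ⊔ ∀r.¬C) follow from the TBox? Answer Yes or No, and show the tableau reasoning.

1. (∀r.(F ⊔ A) ⊓ C) ⊑ (A ⊔ ∀r.¬C)  ⇔  ((∀r.(F ⊔ A) ⊓ C) ⊓ (¬A ⊓ ∃r.C)) unsat w.r.t. T
   all branches close; clash {C, ¬C} at an ∃-successor
2. Hence (∀r.(F ⊔ A) ⊓ C) ⊑ (A ⊔ ∀r.¬C): entailed.

Yes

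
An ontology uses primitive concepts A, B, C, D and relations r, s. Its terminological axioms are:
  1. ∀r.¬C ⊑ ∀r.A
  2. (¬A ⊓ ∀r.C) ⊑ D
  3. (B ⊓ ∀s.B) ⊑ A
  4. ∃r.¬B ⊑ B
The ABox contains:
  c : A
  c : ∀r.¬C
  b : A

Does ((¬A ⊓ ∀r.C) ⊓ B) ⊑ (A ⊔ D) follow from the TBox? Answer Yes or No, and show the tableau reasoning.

Yes

1. ((¬A ⊓ ∀r.C) ⊓ B) ⊑ (A ⊔ D)  ⇔  (((¬A ⊓ ∀r.C) ⊓ B) ⊓ (¬A ⊓ ¬D)) unsat w.r.t. T
   all branches close; clash {D, ¬D} at x₀
2. Hence ((¬A ⊓ ∀r.C) ⊓ B) ⊑ (A ⊔ D): entailed.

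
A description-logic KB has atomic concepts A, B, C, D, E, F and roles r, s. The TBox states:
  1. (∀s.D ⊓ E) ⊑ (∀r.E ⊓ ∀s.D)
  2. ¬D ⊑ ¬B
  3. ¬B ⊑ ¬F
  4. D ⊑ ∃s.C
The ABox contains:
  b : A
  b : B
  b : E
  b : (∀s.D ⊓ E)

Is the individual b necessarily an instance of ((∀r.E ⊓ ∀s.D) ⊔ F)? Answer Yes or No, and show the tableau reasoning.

Yes

1. b : ((∀r.E ⊓ ∀s.D) ⊔ F)?  L(b) = {A, B, E, (∀s.D ⊓ E)} ∪ {((∃r.¬E ⊔ ∃s.¬D) ⊓ ¬F)}
   clash {B, ¬B} at b — b ∈ ((∀r.E ⊓ ∀s.D) ⊔ F)
2. Hence b : ((∀r.E ⊓ ∀s.D) ⊔ F): entailed.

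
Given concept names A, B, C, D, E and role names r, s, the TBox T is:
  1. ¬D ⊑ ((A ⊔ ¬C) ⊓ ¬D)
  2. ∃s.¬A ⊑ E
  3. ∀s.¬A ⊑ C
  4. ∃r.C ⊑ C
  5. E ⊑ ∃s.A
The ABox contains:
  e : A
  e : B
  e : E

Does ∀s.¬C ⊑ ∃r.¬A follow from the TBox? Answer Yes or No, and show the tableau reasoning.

1. ∀s.¬C ⊑ ∃r.¬A  ⇔  (∀s.¬C ⊓ ∀r.A) unsat w.r.t. T
   open: L(x₀) ⊇ {D, ¬E, ∀r.A, ∀r.¬C, ∀s.A, …} (+ ∃-successors)
2. Hence ∀s.¬C ⊑ ∃r.¬A: not entailed.

No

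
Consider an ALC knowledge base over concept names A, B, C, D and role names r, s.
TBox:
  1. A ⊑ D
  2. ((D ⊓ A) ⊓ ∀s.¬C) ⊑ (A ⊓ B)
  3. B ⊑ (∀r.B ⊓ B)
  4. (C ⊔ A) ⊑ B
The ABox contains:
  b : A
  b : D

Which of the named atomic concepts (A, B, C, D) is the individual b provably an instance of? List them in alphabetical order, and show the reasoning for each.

{A, B, D}

1. b : A?  L(b) = {A, D} ∪ {¬A}
   clash {A, ¬A} at b — b ∈ A
2. b : B?  L(b) = {A, D} ∪ {¬B}
   clash {B, ¬B} at b — b ∈ B
3. b : C?  L(b) = {A, D} ∪ {¬C}
   open: L(b) ⊇ {A, B, D, ¬C, ∀r.B, …} (+ ∃-successors) — b ∉ C possible
4. b : D?  L(b) = {A, D} ∪ {¬D}
   clash {D, ¬D} at b — b ∈ D
5. Entailed for b: {A, B, D}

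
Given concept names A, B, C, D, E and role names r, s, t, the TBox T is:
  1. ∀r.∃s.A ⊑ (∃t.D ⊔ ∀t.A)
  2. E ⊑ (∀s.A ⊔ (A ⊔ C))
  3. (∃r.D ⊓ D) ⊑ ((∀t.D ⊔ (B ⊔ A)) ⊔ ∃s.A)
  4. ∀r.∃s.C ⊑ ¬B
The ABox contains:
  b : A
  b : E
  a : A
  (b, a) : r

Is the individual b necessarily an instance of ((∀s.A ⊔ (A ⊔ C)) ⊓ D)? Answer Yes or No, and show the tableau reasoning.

No

1. b : ((∀s.A ⊔ (A ⊔ C)) ⊓ D)?  L(b) = {A, E} ∪ {((∃s.¬A ⊓ (¬A ⊓ ¬C)) ⊔ ¬D)}
   apply at b: E⊑(∀s.A ⊔ (A ⊔ C))
   open: L(b) ⊇ {A, E, ¬D, ∀r.¬D, ∀s.A, …} (+ ∃-successors) — b ∉ ((∀s.A ⊔ (A ⊔ C)) ⊓ D) possible
2. Hence b : ((∀s.A ⊔ (A ⊔ C)) ⊓ D): not entailed.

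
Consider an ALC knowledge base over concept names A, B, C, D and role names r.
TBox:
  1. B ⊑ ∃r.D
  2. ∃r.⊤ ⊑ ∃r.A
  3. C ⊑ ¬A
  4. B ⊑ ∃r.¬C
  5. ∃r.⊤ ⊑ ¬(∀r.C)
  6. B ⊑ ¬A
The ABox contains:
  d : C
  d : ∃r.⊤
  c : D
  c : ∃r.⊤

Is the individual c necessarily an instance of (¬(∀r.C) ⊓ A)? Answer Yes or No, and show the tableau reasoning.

No

1. c : (¬(∀r.C) ⊓ A)?  L(c) = {D, ∃r.⊤} ∪ {(∀r.C ⊔ ¬A)}
   apply at c: ∃r.⊤⊑∃r.A; ∃r.⊤⊑¬(∀r.C)
   open: L(c) ⊇ {D, ¬A, ¬B, ¬C, ∃r.A, …} (+ ∃-successors) — c ∉ (¬(∀r.C) ⊓ A) possible
2. Hence c : (¬(∀r.C) ⊓ A): not entailed.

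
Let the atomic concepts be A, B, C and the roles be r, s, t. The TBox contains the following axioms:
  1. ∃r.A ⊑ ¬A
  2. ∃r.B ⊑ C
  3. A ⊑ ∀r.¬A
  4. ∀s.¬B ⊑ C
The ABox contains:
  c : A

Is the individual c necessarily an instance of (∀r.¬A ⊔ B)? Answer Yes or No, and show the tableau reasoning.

Yes

1. c : (∀r.¬A ⊔ B)?  L(c) = {A} ∪ {(∃r.A ⊓ ¬B)}
   clash {A, ¬A} at an ∃-successor — c ∈ (∀r.¬A ⊔ B)
2. Hence c : (∀r.¬A ⊔ B): entailed.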